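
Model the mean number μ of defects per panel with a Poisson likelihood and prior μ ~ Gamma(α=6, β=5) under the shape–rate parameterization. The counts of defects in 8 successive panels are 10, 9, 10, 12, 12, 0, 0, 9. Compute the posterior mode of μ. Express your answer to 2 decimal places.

Σxᵢ = 10+9+10+12+12+0+0+9 = 62, with n = 8.
Posterior ∝ μ^5e^(−5μ) · μ^62e^(−8μ) = μ^67e^(−13μ), i.e. Gamma(shape=68, rate=13).
The mode of a Gamma(a, b) with a ≥ 1 (shape–rate) is (a−1)/b = 67/13 ≈ 5.15.

μ̂_MAP = 5.15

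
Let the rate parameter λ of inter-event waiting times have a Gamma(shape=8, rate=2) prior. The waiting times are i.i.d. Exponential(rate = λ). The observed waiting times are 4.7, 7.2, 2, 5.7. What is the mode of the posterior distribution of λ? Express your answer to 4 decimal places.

λ̂_MAP = 0.5093

The Exponential(rate=λ) likelihood is ∝ λ^n e^(−λΣtᵢ). Here n = 4 and Σtᵢ = 4.7 + 7.2 + 2 + 5.7 = 19.6.
Posterior ∝ λ^7e^(−2λ) · λ^4e^(−19.6λ) = λ^11e^(−21.6λ), i.e. Gamma(12, 21.6).
Mode = (a−1)/b = 11/21.6 ≈ 0.5093.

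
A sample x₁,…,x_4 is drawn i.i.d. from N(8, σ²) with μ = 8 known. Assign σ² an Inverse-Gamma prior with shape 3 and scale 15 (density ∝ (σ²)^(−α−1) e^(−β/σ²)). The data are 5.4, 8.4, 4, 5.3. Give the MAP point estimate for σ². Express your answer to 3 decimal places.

Sum of squared deviations about the known mean: SS = (5.4−8)² + (8.4−8)² + (4−8)² + (5.3−8)² = 30.21.
The Normal likelihood contributes (σ²)^(−n/2) exp(−SS/(2σ²)), so the posterior is Inverse-Gamma(α + n/2, β + SS/2) = Inverse-Gamma(5, 30.105).
The mode of Inverse-Gamma(a, b) is b/(a+1) = 30.105/6 ≈ 5.018.

σ̂²_MAP = 5.018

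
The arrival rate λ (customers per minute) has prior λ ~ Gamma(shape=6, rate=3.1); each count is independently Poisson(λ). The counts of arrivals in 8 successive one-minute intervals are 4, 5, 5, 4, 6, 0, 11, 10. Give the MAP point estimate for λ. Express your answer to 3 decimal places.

λ̂_MAP = 4.505

Σxᵢ = 4+5+5+4+6+0+11+10 = 45, with n = 8.
Posterior ∝ λ^5e^(−3.1λ) · λ^45e^(−8λ) = λ^50e^(−11.1λ), i.e. Gamma(shape=51, rate=11.1).
The mode of a Gamma(a, b) with a ≥ 1 (shape–rate) is (a−1)/b = 50/11.1 ≈ 4.505.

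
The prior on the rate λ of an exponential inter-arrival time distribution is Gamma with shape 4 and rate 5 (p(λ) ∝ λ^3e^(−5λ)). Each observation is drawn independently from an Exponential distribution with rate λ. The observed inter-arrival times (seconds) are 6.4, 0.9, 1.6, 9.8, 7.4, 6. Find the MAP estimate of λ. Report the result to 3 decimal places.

λ̂_MAP = 0.243

The Exponential(rate=λ) likelihood is ∝ λ^n e^(−λΣtᵢ). Here n = 6 and Σtᵢ = 6.4 + 0.9 + 1.6 + 9.8 + 7.4 + 6 = 32.1.
Posterior ∝ λ^3e^(−5λ) · λ^6e^(−32.1λ) = λ^9e^(−37.1λ), i.e. Gamma(10, 37.1).
Mode = (a−1)/b = 9/37.1 ≈ 0.243.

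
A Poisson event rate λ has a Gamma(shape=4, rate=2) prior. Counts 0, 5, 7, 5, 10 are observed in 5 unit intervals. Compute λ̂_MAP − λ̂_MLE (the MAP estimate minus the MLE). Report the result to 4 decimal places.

MAP − MLE = -1.1143

Σxᵢ = 27. Posterior is Gamma(31, 7); MAP = (31−1)/7 = 30/7 ≈ 4.28571.
MLE = x̄ = 27/5 ≈ 5.40000.
Difference = 30/7 − 27/5 = -39/35 ≈ -1.1143.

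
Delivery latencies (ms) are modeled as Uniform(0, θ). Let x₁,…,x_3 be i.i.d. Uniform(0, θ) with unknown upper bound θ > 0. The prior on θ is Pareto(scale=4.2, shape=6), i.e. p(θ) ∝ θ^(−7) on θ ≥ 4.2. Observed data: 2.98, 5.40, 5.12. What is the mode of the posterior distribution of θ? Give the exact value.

θ̂_MAP = 5.40

The Uniform(0, θ) likelihood is θ^(−n) for θ ≥ max(xᵢ), zero otherwise. Here max(xᵢ) = 5.40.
Posterior ∝ θ^(−7) · θ^(−3) = θ^(−10) on θ ≥ max(4.2, 5.40) = 5.40.
This density is strictly decreasing in θ, so the posterior mode lies at the lower boundary of the support.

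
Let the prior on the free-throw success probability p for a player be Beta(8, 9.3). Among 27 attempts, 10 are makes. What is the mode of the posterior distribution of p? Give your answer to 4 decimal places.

p̂_MAP = 0.4019

Prior: Beta(8, 9.3).
Data: 10 successes in 27 trials. The binomial likelihood contributes p^10(1−p)^17, so the posterior is Beta(8+10, 9.3+17) = Beta(18, 26.3).
For Beta(a, b) with a, b > 1 the mode is (a−1)/(a+b−2) = 17/42.3 ≈ 0.4019.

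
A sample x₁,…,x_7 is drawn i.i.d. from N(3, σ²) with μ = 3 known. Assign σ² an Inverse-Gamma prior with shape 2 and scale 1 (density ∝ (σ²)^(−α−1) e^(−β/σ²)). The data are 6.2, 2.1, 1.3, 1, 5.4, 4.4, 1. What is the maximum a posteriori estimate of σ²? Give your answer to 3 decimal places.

σ̂²_MAP = 2.435

Sum of squared deviations about the known mean: SS = (6.2−3)² + (2.1−3)² + (1.3−3)² + (1−3)² + (5.4−3)² + (4.4−3)² + (1−3)² = 29.66.
The Normal likelihood contributes (σ²)^(−n/2) exp(−SS/(2σ²)), so the posterior is Inverse-Gamma(α + n/2, β + SS/2) = Inverse-Gamma(5.5, 15.83).
The mode of Inverse-Gamma(a, b) is b/(a+1) = 15.83/6.5 ≈ 2.435.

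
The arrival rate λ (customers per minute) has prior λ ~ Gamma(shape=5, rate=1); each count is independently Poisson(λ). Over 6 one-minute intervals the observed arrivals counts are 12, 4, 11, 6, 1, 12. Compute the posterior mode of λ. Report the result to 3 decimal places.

λ̂_MAP = 7.143

Σxᵢ = 12+4+11+6+1+12 = 46, with n = 6.
Posterior ∝ λ^4e^(−1λ) · λ^46e^(−6λ) = λ^50e^(−7λ), i.e. Gamma(shape=51, rate=7).
The mode of a Gamma(a, b) with a ≥ 1 (shape–rate) is (a−1)/b = 50/7 ≈ 7.143.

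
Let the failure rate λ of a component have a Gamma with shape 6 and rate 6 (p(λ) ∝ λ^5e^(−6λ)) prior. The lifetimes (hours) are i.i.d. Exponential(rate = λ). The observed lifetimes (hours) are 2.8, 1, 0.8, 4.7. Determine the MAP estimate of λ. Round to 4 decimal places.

λ̂_MAP = 0.5882

The Exponential(rate=λ) likelihood is ∝ λ^n e^(−λΣtᵢ). Here n = 4 and Σtᵢ = 2.8 + 1 + 0.8 + 4.7 = 9.3.
Posterior ∝ λ^5e^(−6λ) · λ^4e^(−9.3λ) = λ^9e^(−15.3λ), i.e. Gamma(10, 15.3).
Mode = (a−1)/b = 9/15.3 ≈ 0.5882.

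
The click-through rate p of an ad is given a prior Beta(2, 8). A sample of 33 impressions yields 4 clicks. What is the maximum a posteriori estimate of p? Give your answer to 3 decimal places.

Prior: Beta(2, 8).
Data: 4 successes in 33 trials. The binomial likelihood contributes p^4(1−p)^29, so the posterior is Beta(2+4, 8+29) = Beta(6, 37).
For Beta(a, b) with a, b > 1 the mode is (a−1)/(a+b−2) = 5/41 ≈ 0.122.

p̂_MAP = 0.122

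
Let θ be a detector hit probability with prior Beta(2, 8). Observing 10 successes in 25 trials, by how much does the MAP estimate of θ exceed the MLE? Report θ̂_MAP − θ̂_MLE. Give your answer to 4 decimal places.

Posterior is Beta(12, 23); MAP = (12−1)/(35−2) = 11/33 ≈ 0.33333.
MLE ignores the prior: θ̂_MLE = k/n = 10/25 ≈ 0.40000.
Difference = 11/33 − 10/25 = -1/15 ≈ -0.0667.

MAP − MLE = -0.0667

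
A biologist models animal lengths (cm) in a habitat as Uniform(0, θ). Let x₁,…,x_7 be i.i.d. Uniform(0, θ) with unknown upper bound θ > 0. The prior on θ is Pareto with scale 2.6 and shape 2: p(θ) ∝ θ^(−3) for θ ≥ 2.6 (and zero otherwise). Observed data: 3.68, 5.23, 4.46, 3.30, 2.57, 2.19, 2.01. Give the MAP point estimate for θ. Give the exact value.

θ̂_MAP = 5.23

The Uniform(0, θ) likelihood is θ^(−n) for θ ≥ max(xᵢ), zero otherwise. Here max(xᵢ) = 5.23.
Posterior ∝ θ^(−3) · θ^(−7) = θ^(−10) on θ ≥ max(2.6, 5.23) = 5.23.
This density is strictly decreasing in θ, so the posterior mode lies at the lower boundary of the support.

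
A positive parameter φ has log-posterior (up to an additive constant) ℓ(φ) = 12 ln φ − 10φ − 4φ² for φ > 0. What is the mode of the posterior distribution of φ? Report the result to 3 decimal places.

ℓ'(φ) = 12/φ − 10 − 8φ. Setting this to zero and multiplying by φ: 8φ² + 10φ − 12 = 0.
φ = (−10 + √(10² + 4·8·12)) / (2·8) = (−10 + √484) / 16 = (−10 + 22)/16 = 3/4.
ℓ''(φ) = −12/φ² − 8 < 0, confirming a maximum.

φ̂_MAP = 0.750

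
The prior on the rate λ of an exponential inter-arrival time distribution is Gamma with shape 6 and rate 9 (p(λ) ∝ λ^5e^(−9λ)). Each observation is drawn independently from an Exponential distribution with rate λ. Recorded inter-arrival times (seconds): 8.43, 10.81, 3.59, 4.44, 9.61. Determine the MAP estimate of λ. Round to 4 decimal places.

λ̂_MAP = 0.2180

The Exponential(rate=λ) likelihood is ∝ λ^n e^(−λΣtᵢ). Here n = 5 and Σtᵢ = 8.43 + 10.81 + 3.59 + 4.44 + 9.61 = 36.88.
Posterior ∝ λ^5e^(−9λ) · λ^5e^(−36.88λ) = λ^10e^(−45.88λ), i.e. Gamma(11, 45.88).
Mode = (a−1)/b = 10/45.88 ≈ 0.2180.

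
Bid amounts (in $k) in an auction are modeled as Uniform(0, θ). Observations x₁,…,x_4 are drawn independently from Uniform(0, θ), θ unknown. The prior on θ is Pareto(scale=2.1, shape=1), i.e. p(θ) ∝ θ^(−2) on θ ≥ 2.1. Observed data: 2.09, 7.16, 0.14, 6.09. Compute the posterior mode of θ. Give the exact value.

The Uniform(0, θ) likelihood is θ^(−n) for θ ≥ max(xᵢ), zero otherwise. Here max(xᵢ) = 7.16.
Posterior ∝ θ^(−2) · θ^(−4) = θ^(−6) on θ ≥ max(2.1, 7.16) = 7.16.
This density is strictly decreasing in θ, so the posterior mode lies at the lower boundary of the support.

θ̂_MAP = 7.16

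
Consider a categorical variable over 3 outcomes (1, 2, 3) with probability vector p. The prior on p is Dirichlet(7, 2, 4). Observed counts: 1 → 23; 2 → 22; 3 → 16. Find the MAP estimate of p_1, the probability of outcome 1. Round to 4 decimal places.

The posterior is Dirichlet(αᵢ + nᵢ) = Dirichlet(30, 24, 20).
For a Dirichlet(a₁,…,a_K) with all aᵢ > 1, the mode has j-th component (aⱼ − 1)/(Σaᵢ − K).
Here Σaᵢ = 74 and K = 3, so p_1 = (30 − 1)/(74 − 3) = 29/71 ≈ 0.4085.

MAP estimate: 0.4085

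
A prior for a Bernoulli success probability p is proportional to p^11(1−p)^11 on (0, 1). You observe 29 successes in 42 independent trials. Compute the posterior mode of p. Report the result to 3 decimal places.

The prior density ∝ p^11(1−p)^11 is the kernel of Beta(12, 12).
Data: 29 successes in 42 trials. The binomial likelihood contributes p^29(1−p)^13, so the posterior is Beta(12+29, 12+13) = Beta(41, 25).
For Beta(a, b) with a, b > 1 the mode is (a−1)/(a+b−2) = 40/64 ≈ 0.625.

p̂_MAP = 0.625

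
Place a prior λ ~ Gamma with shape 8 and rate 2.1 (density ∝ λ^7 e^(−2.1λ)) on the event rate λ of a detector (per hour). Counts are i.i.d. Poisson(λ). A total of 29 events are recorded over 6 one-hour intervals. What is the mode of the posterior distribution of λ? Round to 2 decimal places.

λ̂_MAP = 4.44

Σxᵢ = 29, n = 6.
Posterior ∝ λ^7e^(−2.1λ) · λ^29e^(−6λ) = λ^36e^(−8.1λ), i.e. Gamma(shape=37, rate=8.1).
The mode of a Gamma(a, b) with a ≥ 1 (shape–rate) is (a−1)/b = 36/8.1 ≈ 4.44.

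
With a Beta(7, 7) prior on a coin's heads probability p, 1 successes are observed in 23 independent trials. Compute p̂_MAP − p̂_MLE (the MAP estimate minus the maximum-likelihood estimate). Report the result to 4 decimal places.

Posterior is Beta(8, 29); MAP = (8−1)/(37−2) = 7/35 ≈ 0.20000.
MLE ignores the prior: p̂_MLE = k/n = 1/23 ≈ 0.04348.
Difference = 7/35 − 1/23 = 18/115 ≈ 0.1565.

MAP − MLE = 0.1565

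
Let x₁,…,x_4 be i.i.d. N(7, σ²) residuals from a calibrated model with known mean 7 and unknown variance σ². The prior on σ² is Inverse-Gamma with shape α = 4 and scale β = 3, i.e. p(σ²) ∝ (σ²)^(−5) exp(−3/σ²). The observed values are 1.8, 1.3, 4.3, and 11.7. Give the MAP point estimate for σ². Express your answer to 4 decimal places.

Sum of squared deviations about the known mean: SS = (1.8−7)² + (1.3−7)² + (4.3−7)² + (11.7−7)² = 88.91.
The Normal likelihood contributes (σ²)^(−n/2) exp(−SS/(2σ²)), so the posterior is Inverse-Gamma(α + n/2, β + SS/2) = Inverse-Gamma(6, 47.455).
The mode of Inverse-Gamma(a, b) is b/(a+1) = 47.455/7 ≈ 6.7793.

σ̂²_MAP = 6.7793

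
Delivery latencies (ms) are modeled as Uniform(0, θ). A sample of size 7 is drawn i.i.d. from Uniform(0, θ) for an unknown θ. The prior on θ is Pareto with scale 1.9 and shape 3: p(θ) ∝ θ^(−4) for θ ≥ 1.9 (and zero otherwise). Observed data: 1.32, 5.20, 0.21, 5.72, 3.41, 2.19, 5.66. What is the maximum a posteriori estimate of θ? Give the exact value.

The Uniform(0, θ) likelihood is θ^(−n) for θ ≥ max(xᵢ), zero otherwise. Here max(xᵢ) = 5.72.
Posterior ∝ θ^(−4) · θ^(−7) = θ^(−11) on θ ≥ max(1.9, 5.72) = 5.72.
This density is strictly decreasing in θ, so the posterior mode lies at the lower boundary of the support.

θ̂_MAP = 5.72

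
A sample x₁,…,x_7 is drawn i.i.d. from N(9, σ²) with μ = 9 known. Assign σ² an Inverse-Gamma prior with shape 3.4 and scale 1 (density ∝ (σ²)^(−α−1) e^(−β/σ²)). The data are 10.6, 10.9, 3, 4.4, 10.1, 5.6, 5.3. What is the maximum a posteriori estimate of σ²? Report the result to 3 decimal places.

Sum of squared deviations about the known mean: SS = (10.6−9)² + (10.9−9)² + (3−9)² + (4.4−9)² + (10.1−9)² + (5.6−9)² + (5.3−9)² = 89.79.
The Normal likelihood contributes (σ²)^(−n/2) exp(−SS/(2σ²)), so the posterior is Inverse-Gamma(α + n/2, β + SS/2) = Inverse-Gamma(6.9, 45.895).
The mode of Inverse-Gamma(a, b) is b/(a+1) = 45.895/7.9 ≈ 5.809.

σ̂²_MAP = 5.809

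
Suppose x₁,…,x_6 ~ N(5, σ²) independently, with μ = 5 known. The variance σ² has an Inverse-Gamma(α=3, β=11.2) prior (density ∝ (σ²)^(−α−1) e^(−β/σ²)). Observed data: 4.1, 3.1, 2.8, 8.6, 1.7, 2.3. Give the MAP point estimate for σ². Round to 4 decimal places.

σ̂²_MAP = 4.4857

Sum of squared deviations about the known mean: SS = (4.1−5)² + (3.1−5)² + (2.8−5)² + (8.6−5)² + (1.7−5)² + (2.3−5)² = 40.4.
The Normal likelihood contributes (σ²)^(−n/2) exp(−SS/(2σ²)), so the posterior is Inverse-Gamma(α + n/2, β + SS/2) = Inverse-Gamma(6, 31.4).
The mode of Inverse-Gamma(a, b) is b/(a+1) = 31.4/7 ≈ 4.4857.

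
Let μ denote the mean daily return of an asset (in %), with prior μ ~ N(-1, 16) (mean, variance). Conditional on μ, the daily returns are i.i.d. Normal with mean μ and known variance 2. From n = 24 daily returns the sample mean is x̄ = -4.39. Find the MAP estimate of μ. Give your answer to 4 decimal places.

n = 24, x̄ = -4.39.
For a Normal prior and Normal likelihood with known variance, the posterior is Normal; its mode equals its mean, the precision-weighted average.
Prior precision 1/σ₀² = 1/16 = 0.0625; data precision n/σ² = 24/2 = 12.
μ̂ = (0.0625·(-1) + 12·(-4.39)) / (0.0625 + 12) = (-52.7425)/12.0625 = -21097/4825 ≈ -4.3724.

μ̂_MAP = -4.3724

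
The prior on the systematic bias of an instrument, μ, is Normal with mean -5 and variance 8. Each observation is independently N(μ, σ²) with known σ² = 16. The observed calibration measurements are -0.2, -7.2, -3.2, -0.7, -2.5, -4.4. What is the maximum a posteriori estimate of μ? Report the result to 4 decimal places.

μ̂_MAP = -3.5250

n = 6; x̄ = ((-0.2) + (-7.2) + (-3.2) + (-0.7) + (-2.5) + (-4.4))/6 = -18.2/6 = -91/30 ≈ -3.0333.
For a Normal prior and Normal likelihood with known variance, the posterior is Normal; its mode equals its mean, the precision-weighted average.
Prior precision 1/σ₀² = 1/8 = 0.125; data precision n/σ² = 6/16 = 0.375.
μ̂ = (0.125·(-5) + 0.375·(-91/30)) / (0.125 + 0.375) = (-1.7625)/0.5 = -3.5250.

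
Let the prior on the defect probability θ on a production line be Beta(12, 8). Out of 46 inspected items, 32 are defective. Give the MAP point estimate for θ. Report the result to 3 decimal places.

θ̂_MAP = 0.672

Prior: Beta(12, 8).
Data: 32 successes in 46 trials. The binomial likelihood contributes θ^32(1−θ)^14, so the posterior is Beta(12+32, 8+14) = Beta(44, 22).
For Beta(a, b) with a, b > 1 the mode is (a−1)/(a+b−2) = 43/64 ≈ 0.672.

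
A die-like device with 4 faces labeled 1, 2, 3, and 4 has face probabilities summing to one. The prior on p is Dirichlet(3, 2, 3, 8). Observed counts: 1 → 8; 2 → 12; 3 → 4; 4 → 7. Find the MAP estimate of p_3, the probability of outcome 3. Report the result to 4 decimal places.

MAP estimate: 0.1395

The posterior is Dirichlet(αᵢ + nᵢ) = Dirichlet(11, 14, 7, 15).
For a Dirichlet(a₁,…,a_K) with all aᵢ > 1, the mode has j-th component (aⱼ − 1)/(Σaᵢ − K).
Here Σaᵢ = 47 and K = 4, so p_3 = (7 − 1)/(47 − 4) = 6/43 ≈ 0.1395.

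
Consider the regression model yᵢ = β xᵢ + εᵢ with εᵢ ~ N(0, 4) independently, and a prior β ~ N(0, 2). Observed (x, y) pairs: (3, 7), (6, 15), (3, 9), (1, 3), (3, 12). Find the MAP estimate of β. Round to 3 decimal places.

β̂_MAP = 2.682

log p(β | y) = −Σ(yᵢ − βxᵢ)²/(2·4) − β²/(2·2) + const.
Setting the derivative to zero: Σxᵢ(yᵢ − βxᵢ)/4 − β/2 = 0, so β = Σxᵢyᵢ / (Σxᵢ² + σ²/τ²).
Σxᵢyᵢ = 3·7 + 6·15 + 3·9 + 1·3 + 3·12 = 177; Σxᵢ² = 64; σ²/τ² = 2.
β̂_MAP = 177 / (64 + 2) = 177/66 ≈ 2.682.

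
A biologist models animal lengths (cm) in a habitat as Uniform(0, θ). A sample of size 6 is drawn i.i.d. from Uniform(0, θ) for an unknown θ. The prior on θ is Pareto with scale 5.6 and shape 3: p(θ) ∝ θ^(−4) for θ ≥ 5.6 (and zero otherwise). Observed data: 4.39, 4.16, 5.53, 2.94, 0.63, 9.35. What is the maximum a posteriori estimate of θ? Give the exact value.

θ̂_MAP = 9.35

The Uniform(0, θ) likelihood is θ^(−n) for θ ≥ max(xᵢ), zero otherwise. Here max(xᵢ) = 9.35.
Posterior ∝ θ^(−4) · θ^(−6) = θ^(−10) on θ ≥ max(5.6, 9.35) = 9.35.
This density is strictly decreasing in θ, so the posterior mode lies at the lower boundary of the support.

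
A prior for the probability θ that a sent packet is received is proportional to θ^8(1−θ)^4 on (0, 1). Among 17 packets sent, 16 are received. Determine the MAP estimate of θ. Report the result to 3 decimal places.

θ̂_MAP = 0.828

The prior density ∝ θ^8(1−θ)^4 is the kernel of Beta(9, 5).
Data: 16 successes in 17 trials. The binomial likelihood contributes θ^16(1−θ)^1, so the posterior is Beta(9+16, 5+1) = Beta(25, 6).
For Beta(a, b) with a, b > 1 the mode is (a−1)/(a+b−2) = 24/29 ≈ 0.828.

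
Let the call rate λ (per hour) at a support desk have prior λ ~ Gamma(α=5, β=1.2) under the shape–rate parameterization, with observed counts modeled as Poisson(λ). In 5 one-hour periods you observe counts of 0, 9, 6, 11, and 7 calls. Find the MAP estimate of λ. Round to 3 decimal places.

Σxᵢ = 0+9+6+11+7 = 33, with n = 5.
Posterior ∝ λ^4e^(−1.2λ) · λ^33e^(−5λ) = λ^37e^(−6.2λ), i.e. Gamma(shape=38, rate=6.2).
The mode of a Gamma(a, b) with a ≥ 1 (shape–rate) is (a−1)/b = 37/6.2 ≈ 5.968.

λ̂_MAP = 5.968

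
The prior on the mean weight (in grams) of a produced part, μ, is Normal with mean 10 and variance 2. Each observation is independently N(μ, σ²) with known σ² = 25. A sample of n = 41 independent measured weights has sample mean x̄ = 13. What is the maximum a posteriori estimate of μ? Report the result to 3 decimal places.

n = 41, x̄ = 13.
For a Normal prior and Normal likelihood with known variance, the posterior is Normal; its mode equals its mean, the precision-weighted average.
Prior precision 1/σ₀² = 1/2 = 0.5; data precision n/σ² = 41/25 = 1.64.
μ̂ = (0.5·10 + 1.64·13) / (0.5 + 1.64) = 26.32/2.14 = 1316/107 ≈ 12.299.

μ̂_MAP = 12.299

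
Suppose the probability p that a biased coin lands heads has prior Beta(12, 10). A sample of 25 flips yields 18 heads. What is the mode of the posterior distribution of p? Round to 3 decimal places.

p̂_MAP = 0.644

Prior: Beta(12, 10).
Data: 18 successes in 25 trials. The binomial likelihood contributes p^18(1−p)^7, so the posterior is Beta(12+18, 10+7) = Beta(30, 17).
For Beta(a, b) with a, b > 1 the mode is (a−1)/(a+b−2) = 29/45 ≈ 0.644.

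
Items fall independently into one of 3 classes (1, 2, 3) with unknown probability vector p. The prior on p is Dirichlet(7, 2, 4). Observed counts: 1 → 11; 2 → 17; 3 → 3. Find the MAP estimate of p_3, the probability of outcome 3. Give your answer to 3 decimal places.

The posterior is Dirichlet(αᵢ + nᵢ) = Dirichlet(18, 19, 7).
For a Dirichlet(a₁,…,a_K) with all aᵢ > 1, the mode has j-th component (aⱼ − 1)/(Σaᵢ − K).
Here Σaᵢ = 44 and K = 3, so p_3 = (7 − 1)/(44 − 3) = 6/41 ≈ 0.146.

MAP estimate: 0.146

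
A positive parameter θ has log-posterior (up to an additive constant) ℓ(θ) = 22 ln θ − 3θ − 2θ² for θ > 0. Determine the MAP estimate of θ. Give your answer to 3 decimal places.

θ̂_MAP = 2.000

ℓ'(θ) = 22/θ − 3 − 4θ. Setting this to zero and multiplying by θ: 4θ² + 3θ − 22 = 0.
θ = (−3 + √(3² + 4·4·22)) / (2·4) = (−3 + √361) / 8 = (−3 + 19)/8 = 2.
ℓ''(θ) = −22/θ² − 4 < 0, confirming a maximum.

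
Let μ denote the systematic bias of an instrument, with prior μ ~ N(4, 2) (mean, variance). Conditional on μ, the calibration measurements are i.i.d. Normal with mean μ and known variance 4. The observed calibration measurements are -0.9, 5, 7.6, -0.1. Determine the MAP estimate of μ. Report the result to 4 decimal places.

μ̂_MAP = 3.2667

n = 4; x̄ = ((-0.9) + 5 + 7.6 + (-0.1))/4 = 11.6/4 = 2.9.
For a Normal prior and Normal likelihood with known variance, the posterior is Normal; its mode equals its mean, the precision-weighted average.
Prior precision 1/σ₀² = 1/2 = 0.5; data precision n/σ² = 4/4 = 1.
μ̂ = (0.5·4 + 1·2.9) / (0.5 + 1) = 4.9/1.5 = 49/15 ≈ 3.2667.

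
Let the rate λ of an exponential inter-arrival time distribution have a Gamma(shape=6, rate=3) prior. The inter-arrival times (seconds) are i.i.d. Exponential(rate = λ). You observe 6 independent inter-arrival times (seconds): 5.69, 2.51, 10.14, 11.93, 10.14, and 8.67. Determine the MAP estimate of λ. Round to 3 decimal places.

The Exponential(rate=λ) likelihood is ∝ λ^n e^(−λΣtᵢ). Here n = 6 and Σtᵢ = 5.69 + 2.51 + 10.14 + 11.93 + 10.14 + 8.67 = 49.08.
Posterior ∝ λ^5e^(−3λ) · λ^6e^(−49.08λ) = λ^11e^(−52.08λ), i.e. Gamma(12, 52.08).
Mode = (a−1)/b = 11/52.08 ≈ 0.211.

λ̂_MAP = 0.211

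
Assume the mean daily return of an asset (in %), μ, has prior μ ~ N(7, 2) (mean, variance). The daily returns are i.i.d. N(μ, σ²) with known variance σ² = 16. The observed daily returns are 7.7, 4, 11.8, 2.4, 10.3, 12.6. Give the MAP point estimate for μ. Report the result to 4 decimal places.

n = 6; x̄ = (7.7 + 4 + 11.8 + 2.4 + 10.3 + 12.6)/6 = 48.8/6 = 122/15 ≈ 8.1333.
For a Normal prior and Normal likelihood with known variance, the posterior is Normal; its mode equals its mean, the precision-weighted average.
Prior precision 1/σ₀² = 1/2 = 0.5; data precision n/σ² = 6/16 = 0.375.
μ̂ = (0.5·7 + 0.375·(122/15)) / (0.5 + 0.375) = 6.55/0.875 = 262/35 ≈ 7.4857.

μ̂_MAP = 7.4857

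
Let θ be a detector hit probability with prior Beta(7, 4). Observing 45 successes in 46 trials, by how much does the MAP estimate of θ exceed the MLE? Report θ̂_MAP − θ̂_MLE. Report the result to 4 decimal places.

MAP − MLE = -0.0510

Posterior is Beta(52, 5); MAP = (52−1)/(57−2) = 51/55 ≈ 0.92727.
MLE ignores the prior: θ̂_MLE = k/n = 45/46 ≈ 0.97826.
Difference = 51/55 − 45/46 = -129/2530 ≈ -0.0510.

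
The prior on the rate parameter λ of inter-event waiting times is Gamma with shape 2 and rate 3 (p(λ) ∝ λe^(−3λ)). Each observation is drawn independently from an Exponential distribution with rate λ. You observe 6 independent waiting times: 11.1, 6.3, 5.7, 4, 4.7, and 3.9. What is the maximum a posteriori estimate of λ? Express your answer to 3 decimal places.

The Exponential(rate=λ) likelihood is ∝ λ^n e^(−λΣtᵢ). Here n = 6 and Σtᵢ = 11.1 + 6.3 + 5.7 + 4 + 4.7 + 3.9 = 35.7.
Posterior ∝ λe^(−3λ) · λ^6e^(−35.7λ) = λ^7e^(−38.7λ), i.e. Gamma(8, 38.7).
Mode = (a−1)/b = 7/38.7 ≈ 0.181.

λ̂_MAP = 0.181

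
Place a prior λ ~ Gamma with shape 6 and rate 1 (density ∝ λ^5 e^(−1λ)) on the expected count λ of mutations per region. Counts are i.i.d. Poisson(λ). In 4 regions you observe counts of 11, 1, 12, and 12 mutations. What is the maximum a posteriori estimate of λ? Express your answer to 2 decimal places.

λ̂_MAP = 8.20

Σxᵢ = 11+1+12+12 = 36, with n = 4.
Posterior ∝ λ^5e^(−1λ) · λ^36e^(−4λ) = λ^41e^(−5λ), i.e. Gamma(shape=42, rate=5).
The mode of a Gamma(a, b) with a ≥ 1 (shape–rate) is (a−1)/b = 41/5 ≈ 8.20.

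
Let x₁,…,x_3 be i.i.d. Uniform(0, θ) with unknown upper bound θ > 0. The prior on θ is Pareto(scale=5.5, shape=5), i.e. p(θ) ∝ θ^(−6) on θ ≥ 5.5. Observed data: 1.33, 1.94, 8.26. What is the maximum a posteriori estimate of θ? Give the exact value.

θ̂_MAP = 8.26

The Uniform(0, θ) likelihood is θ^(−n) for θ ≥ max(xᵢ), zero otherwise. Here max(xᵢ) = 8.26.
Posterior ∝ θ^(−6) · θ^(−3) = θ^(−9) on θ ≥ max(5.5, 8.26) = 8.26.
This density is strictly decreasing in θ, so the posterior mode lies at the lower boundary of the support.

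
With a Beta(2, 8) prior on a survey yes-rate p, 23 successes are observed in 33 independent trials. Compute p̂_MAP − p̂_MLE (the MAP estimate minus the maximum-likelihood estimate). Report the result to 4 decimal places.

Posterior is Beta(25, 18); MAP = (25−1)/(43−2) = 24/41 ≈ 0.58537.
MLE ignores the prior: p̂_MLE = k/n = 23/33 ≈ 0.69697.
Difference = 24/41 − 23/33 = -151/1353 ≈ -0.1116.

MAP − MLE = -0.1116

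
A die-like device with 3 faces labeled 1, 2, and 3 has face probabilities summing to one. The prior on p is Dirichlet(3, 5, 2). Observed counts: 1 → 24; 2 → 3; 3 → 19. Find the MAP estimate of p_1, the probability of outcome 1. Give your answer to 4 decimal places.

MAP estimate: 0.4906

The posterior is Dirichlet(αᵢ + nᵢ) = Dirichlet(27, 8, 21).
For a Dirichlet(a₁,…,a_K) with all aᵢ > 1, the mode has j-th component (aⱼ − 1)/(Σaᵢ − K).
Here Σaᵢ = 56 and K = 3, so p_1 = (27 − 1)/(56 − 3) = 26/53 ≈ 0.4906.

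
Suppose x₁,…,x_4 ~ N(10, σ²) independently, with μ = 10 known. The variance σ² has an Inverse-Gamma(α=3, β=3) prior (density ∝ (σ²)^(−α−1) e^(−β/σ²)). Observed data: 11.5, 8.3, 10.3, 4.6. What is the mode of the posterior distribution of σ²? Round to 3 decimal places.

σ̂²_MAP = 3.366

Sum of squared deviations about the known mean: SS = (11.5−10)² + (8.3−10)² + (10.3−10)² + (4.6−10)² = 34.39.
The Normal likelihood contributes (σ²)^(−n/2) exp(−SS/(2σ²)), so the posterior is Inverse-Gamma(α + n/2, β + SS/2) = Inverse-Gamma(5, 20.195).
The mode of Inverse-Gamma(a, b) is b/(a+1) = 20.195/6 ≈ 3.366.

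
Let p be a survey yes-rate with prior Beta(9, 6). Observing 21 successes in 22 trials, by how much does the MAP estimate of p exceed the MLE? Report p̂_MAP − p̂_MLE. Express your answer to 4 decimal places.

Posterior is Beta(30, 7); MAP = (30−1)/(37−2) = 29/35 ≈ 0.82857.
MLE ignores the prior: p̂_MLE = k/n = 21/22 ≈ 0.95455.
Difference = 29/35 − 21/22 = -97/770 ≈ -0.1260.

MAP − MLE = -0.1260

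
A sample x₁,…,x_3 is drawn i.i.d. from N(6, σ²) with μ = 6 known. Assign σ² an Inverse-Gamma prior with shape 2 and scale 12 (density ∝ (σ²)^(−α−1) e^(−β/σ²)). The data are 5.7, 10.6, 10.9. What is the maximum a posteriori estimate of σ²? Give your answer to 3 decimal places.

σ̂²_MAP = 7.696

Sum of squared deviations about the known mean: SS = (5.7−6)² + (10.6−6)² + (10.9−6)² = 45.26.
The Normal likelihood contributes (σ²)^(−n/2) exp(−SS/(2σ²)), so the posterior is Inverse-Gamma(α + n/2, β + SS/2) = Inverse-Gamma(3.5, 34.63).
The mode of Inverse-Gamma(a, b) is b/(a+1) = 34.63/4.5 ≈ 7.696.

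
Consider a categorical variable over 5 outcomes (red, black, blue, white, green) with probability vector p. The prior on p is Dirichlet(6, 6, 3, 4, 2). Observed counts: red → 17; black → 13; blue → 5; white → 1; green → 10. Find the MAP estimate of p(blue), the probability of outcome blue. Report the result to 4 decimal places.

MAP estimate of p(blue) = 0.1129

The posterior is Dirichlet(αᵢ + nᵢ) = Dirichlet(23, 19, 8, 5, 12).
For a Dirichlet(a₁,…,a_K) with all aᵢ > 1, the mode has j-th component (aⱼ − 1)/(Σaᵢ − K).
Here Σaᵢ = 67 and K = 5, so p(blue) = (8 − 1)/(67 − 5) = 7/62 ≈ 0.1129.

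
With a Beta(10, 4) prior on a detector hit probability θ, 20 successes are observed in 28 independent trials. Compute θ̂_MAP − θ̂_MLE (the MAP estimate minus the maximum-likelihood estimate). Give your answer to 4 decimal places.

Posterior is Beta(30, 12); MAP = (30−1)/(42−2) = 29/40 ≈ 0.72500.
MLE ignores the prior: θ̂_MLE = k/n = 20/28 ≈ 0.71429.
Difference = 29/40 − 20/28 = 3/280 ≈ 0.0107.

MAP − MLE = 0.0107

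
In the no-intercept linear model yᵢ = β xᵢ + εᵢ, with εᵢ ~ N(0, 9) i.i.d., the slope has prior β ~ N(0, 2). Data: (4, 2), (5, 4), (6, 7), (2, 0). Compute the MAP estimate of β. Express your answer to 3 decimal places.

β̂_MAP = 0.819

log p(β | y) = −Σ(yᵢ − βxᵢ)²/(2·9) − β²/(2·2) + const.
Setting the derivative to zero: Σxᵢ(yᵢ − βxᵢ)/9 − β/2 = 0, so β = Σxᵢyᵢ / (Σxᵢ² + σ²/τ²).
Σxᵢyᵢ = 4·2 + 5·4 + 6·7 + 2·0 = 70; Σxᵢ² = 81; σ²/τ² = 4.5.
β̂_MAP = 70 / (81 + 4.5) = 70/85.5 ≈ 0.819.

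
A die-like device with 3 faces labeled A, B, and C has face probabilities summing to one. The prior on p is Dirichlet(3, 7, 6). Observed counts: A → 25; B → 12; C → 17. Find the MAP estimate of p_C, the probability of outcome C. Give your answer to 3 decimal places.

MAP estimate of p_C = 0.328

The posterior is Dirichlet(αᵢ + nᵢ) = Dirichlet(28, 19, 23).
For a Dirichlet(a₁,…,a_K) with all aᵢ > 1, the mode has j-th component (aⱼ − 1)/(Σaᵢ − K).
Here Σaᵢ = 70 and K = 3, so p_C = (23 − 1)/(70 − 3) = 22/67 ≈ 0.328.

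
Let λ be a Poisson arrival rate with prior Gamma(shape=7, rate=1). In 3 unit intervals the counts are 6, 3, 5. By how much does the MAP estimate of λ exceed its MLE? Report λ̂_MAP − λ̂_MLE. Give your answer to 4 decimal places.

Σxᵢ = 14. Posterior is Gamma(21, 4); MAP = (21−1)/4 = 20/4 ≈ 5.00000.
MLE = x̄ = 14/3 ≈ 4.66667.
Difference = 20/4 − 14/3 = 1/3 ≈ 0.3333.

MAP − MLE = 0.3333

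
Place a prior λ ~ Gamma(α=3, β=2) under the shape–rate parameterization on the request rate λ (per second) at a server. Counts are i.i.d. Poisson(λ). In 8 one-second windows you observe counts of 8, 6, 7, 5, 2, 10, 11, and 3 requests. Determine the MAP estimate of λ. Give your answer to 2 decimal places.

Σxᵢ = 8+6+7+5+2+10+11+3 = 52, with n = 8.
Posterior ∝ λ^2e^(−2λ) · λ^52e^(−8λ) = λ^54e^(−10λ), i.e. Gamma(shape=55, rate=10).
The mode of a Gamma(a, b) with a ≥ 1 (shape–rate) is (a−1)/b = 54/10 ≈ 5.40.

λ̂_MAP = 5.40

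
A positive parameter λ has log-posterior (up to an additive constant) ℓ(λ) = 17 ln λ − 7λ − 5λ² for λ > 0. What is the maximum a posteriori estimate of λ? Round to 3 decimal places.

λ̂_MAP = 1.000

ℓ'(λ) = 17/λ − 7 − 10λ. Setting this to zero and multiplying by λ: 10λ² + 7λ − 17 = 0.
λ = (−7 + √(7² + 4·10·17)) / (2·10) = (−7 + √729) / 20 = (−7 + 27)/20 = 1.
ℓ''(λ) = −17/λ² − 10 < 0, confirming a maximum.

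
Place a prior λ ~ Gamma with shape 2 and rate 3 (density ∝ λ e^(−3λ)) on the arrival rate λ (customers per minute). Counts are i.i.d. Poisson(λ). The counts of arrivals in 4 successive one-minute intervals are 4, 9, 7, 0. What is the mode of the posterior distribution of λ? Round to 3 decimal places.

Σxᵢ = 4+9+7+0 = 20, with n = 4.
Posterior ∝ λe^(−3λ) · λ^20e^(−4λ) = λ^21e^(−7λ), i.e. Gamma(shape=22, rate=7).
The mode of a Gamma(a, b) with a ≥ 1 (shape–rate) is (a−1)/b = 21/7 ≈ 3.000.

λ̂_MAP = 3.000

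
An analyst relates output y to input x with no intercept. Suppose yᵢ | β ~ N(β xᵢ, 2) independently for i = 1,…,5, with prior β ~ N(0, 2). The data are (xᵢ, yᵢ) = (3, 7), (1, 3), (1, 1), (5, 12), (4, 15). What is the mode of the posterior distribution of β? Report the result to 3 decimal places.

β̂_MAP = 2.736

log p(β | y) = −Σ(yᵢ − βxᵢ)²/(2·2) − β²/(2·2) + const.
Setting the derivative to zero: Σxᵢ(yᵢ − βxᵢ)/2 − β/2 = 0, so β = Σxᵢyᵢ / (Σxᵢ² + σ²/τ²).
Σxᵢyᵢ = 3·7 + 1·3 + 1·1 + 5·12 + 4·15 = 145; Σxᵢ² = 52; σ²/τ² = 1.
β̂_MAP = 145 / (52 + 1) = 145/53 ≈ 2.736.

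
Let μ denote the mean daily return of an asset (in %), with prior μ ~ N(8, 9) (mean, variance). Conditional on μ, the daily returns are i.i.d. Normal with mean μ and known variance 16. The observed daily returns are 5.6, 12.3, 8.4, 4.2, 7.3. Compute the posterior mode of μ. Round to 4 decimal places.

n = 5; x̄ = (5.6 + 12.3 + 8.4 + 4.2 + 7.3)/5 = 37.8/5 = 7.56.
For a Normal prior and Normal likelihood with known variance, the posterior is Normal; its mode equals its mean, the precision-weighted average.
Prior precision 1/σ₀² = 1/9; data precision n/σ² = 5/16 = 0.3125.
μ̂ = ((1/9)·8 + 0.3125·7.56) / (1/9 + 0.3125) = (2341/720)/(61/144) = 2341/305 ≈ 7.6754.

μ̂_MAP = 7.6754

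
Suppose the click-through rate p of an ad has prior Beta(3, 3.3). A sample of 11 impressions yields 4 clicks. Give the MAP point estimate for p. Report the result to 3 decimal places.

Prior: Beta(3, 3.3).
Data: 4 successes in 11 trials. The binomial likelihood contributes p^4(1−p)^7, so the posterior is Beta(3+4, 3.3+7) = Beta(7, 10.3).
For Beta(a, b) with a, b > 1 the mode is (a−1)/(a+b−2) = 6/15.3 ≈ 0.392.

p̂_MAP = 0.392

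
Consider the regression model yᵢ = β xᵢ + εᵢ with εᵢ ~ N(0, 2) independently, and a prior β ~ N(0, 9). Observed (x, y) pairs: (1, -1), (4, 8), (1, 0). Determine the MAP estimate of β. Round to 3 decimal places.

β̂_MAP = 1.701

log p(β | y) = −Σ(yᵢ − βxᵢ)²/(2·2) − β²/(2·9) + const.
Setting the derivative to zero: Σxᵢ(yᵢ − βxᵢ)/2 − β/9 = 0, so β = Σxᵢyᵢ / (Σxᵢ² + σ²/τ²).
Σxᵢyᵢ = 1·(-1) + 4·8 + 1·0 = 31; Σxᵢ² = 18; σ²/τ² = 2/9.
β̂_MAP = 31 / (18 + 2/9) = 31/(164/9) = 279/164 ≈ 1.701.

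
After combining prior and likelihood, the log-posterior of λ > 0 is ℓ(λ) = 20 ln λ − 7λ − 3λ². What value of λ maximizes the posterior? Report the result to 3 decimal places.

ℓ'(λ) = 20/λ − 7 − 6λ. Setting this to zero and multiplying by λ: 6λ² + 7λ − 20 = 0.
λ = (−7 + √(7² + 4·6·20)) / (2·6) = (−7 + √529) / 12 = (−7 + 23)/12 = 4/3.
ℓ''(λ) = −20/λ² − 6 < 0, confirming a maximum.

λ̂_MAP = 1.333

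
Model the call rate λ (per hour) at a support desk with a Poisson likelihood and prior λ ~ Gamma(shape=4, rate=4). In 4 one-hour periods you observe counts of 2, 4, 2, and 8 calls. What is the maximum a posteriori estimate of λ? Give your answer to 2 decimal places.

λ̂_MAP = 2.38

Σxᵢ = 2+4+2+8 = 16, with n = 4.
Posterior ∝ λ^3e^(−4λ) · λ^16e^(−4λ) = λ^19e^(−8λ), i.e. Gamma(shape=20, rate=8).
The mode of a Gamma(a, b) with a ≥ 1 (shape–rate) is (a−1)/b = 19/8 ≈ 2.38.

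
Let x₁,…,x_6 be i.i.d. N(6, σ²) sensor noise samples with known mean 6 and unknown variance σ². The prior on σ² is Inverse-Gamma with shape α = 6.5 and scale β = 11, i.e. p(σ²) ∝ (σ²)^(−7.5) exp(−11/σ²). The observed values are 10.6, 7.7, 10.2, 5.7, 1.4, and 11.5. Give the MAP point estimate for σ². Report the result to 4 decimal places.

σ̂²_MAP = 5.4852

Sum of squared deviations about the known mean: SS = (10.6−6)² + (7.7−6)² + (10.2−6)² + (5.7−6)² + (1.4−6)² + (11.5−6)² = 93.19.
The Normal likelihood contributes (σ²)^(−n/2) exp(−SS/(2σ²)), so the posterior is Inverse-Gamma(α + n/2, β + SS/2) = Inverse-Gamma(9.5, 57.595).
The mode of Inverse-Gamma(a, b) is b/(a+1) = 57.595/10.5 ≈ 5.4852.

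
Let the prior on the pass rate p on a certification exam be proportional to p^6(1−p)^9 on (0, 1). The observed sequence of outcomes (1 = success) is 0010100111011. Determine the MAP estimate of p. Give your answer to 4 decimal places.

The prior density ∝ p^6(1−p)^9 is the kernel of Beta(7, 10).
Data: 7 successes in 13 trials (from the sequence). The binomial likelihood contributes p^7(1−p)^6, so the posterior is Beta(7+7, 10+6) = Beta(14, 16).
For Beta(a, b) with a, b > 1 the mode is (a−1)/(a+b−2) = 13/28 ≈ 0.4643.

p̂_MAP = 0.4643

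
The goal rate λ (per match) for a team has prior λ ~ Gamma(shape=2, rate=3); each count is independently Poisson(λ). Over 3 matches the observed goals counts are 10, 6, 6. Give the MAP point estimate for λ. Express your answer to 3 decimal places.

λ̂_MAP = 3.833

Σxᵢ = 10+6+6 = 22, with n = 3.
Posterior ∝ λe^(−3λ) · λ^22e^(−3λ) = λ^23e^(−6λ), i.e. Gamma(shape=24, rate=6).
The mode of a Gamma(a, b) with a ≥ 1 (shape–rate) is (a−1)/b = 23/6 ≈ 3.833.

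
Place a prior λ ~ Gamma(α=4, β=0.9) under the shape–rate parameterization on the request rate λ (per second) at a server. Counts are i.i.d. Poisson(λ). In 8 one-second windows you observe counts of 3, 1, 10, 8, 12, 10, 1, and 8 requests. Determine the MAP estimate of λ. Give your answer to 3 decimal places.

λ̂_MAP = 6.292

Σxᵢ = 3+1+10+8+12+10+1+8 = 53, with n = 8.
Posterior ∝ λ^3e^(−0.9λ) · λ^53e^(−8λ) = λ^56e^(−8.9λ), i.e. Gamma(shape=57, rate=8.9).
The mode of a Gamma(a, b) with a ≥ 1 (shape–rate) is (a−1)/b = 56/8.9 ≈ 6.292.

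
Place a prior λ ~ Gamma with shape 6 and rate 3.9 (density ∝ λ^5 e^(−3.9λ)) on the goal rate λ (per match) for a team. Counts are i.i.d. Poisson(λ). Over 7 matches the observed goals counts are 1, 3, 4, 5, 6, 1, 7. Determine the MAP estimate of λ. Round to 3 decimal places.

λ̂_MAP = 2.936

Σxᵢ = 1+3+4+5+6+1+7 = 27, with n = 7.
Posterior ∝ λ^5e^(−3.9λ) · λ^27e^(−7λ) = λ^32e^(−10.9λ), i.e. Gamma(shape=33, rate=10.9).
The mode of a Gamma(a, b) with a ≥ 1 (shape–rate) is (a−1)/b = 32/10.9 ≈ 2.936.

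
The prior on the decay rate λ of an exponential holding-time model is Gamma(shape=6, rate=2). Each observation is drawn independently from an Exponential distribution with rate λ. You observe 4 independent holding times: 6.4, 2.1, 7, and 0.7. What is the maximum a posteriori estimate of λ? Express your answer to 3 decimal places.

λ̂_MAP = 0.495

The Exponential(rate=λ) likelihood is ∝ λ^n e^(−λΣtᵢ). Here n = 4 and Σtᵢ = 6.4 + 2.1 + 7 + 0.7 = 16.2.
Posterior ∝ λ^5e^(−2λ) · λ^4e^(−16.2λ) = λ^9e^(−18.2λ), i.e. Gamma(10, 18.2).
Mode = (a−1)/b = 9/18.2 ≈ 0.495.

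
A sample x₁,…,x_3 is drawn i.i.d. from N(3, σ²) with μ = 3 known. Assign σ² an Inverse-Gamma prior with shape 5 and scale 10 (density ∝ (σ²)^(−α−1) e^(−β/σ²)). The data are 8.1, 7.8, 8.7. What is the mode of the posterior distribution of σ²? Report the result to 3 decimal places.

σ̂²_MAP = 6.769

Sum of squared deviations about the known mean: SS = (8.1−3)² + (7.8−3)² + (8.7−3)² = 81.54.
The Normal likelihood contributes (σ²)^(−n/2) exp(−SS/(2σ²)), so the posterior is Inverse-Gamma(α + n/2, β + SS/2) = Inverse-Gamma(6.5, 50.77).
The mode of Inverse-Gamma(a, b) is b/(a+1) = 50.77/7.5 ≈ 6.769.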